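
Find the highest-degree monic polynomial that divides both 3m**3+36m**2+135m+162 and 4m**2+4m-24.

Apply the Euclidean algorithm:
  3m**3+36m**2+135m+162 = ((3/4)m+33/4)(4m**2+4m-24) + (120m+360)
  4m**2+4m-24 = ((1/30)m-1/15)(120m+360) + (0)
Last nonzero remainder: 120m+360. Dividing through by 120 gives the monic gcd m+3.

m+3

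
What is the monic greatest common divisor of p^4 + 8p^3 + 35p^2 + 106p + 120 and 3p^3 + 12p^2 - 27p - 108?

Apply the Euclidean algorithm:
  p^4 + 8p^3 + 35p^2 + 106p + 120 = ((1/3)p + 4/3)(3p^3 + 12p^2 - 27p - 108) + (28p^2 + 178p + 264)
  3p^3 + 12p^2 - 27p - 108 = ((3/28)p - 99/392)(28p^2 + 178p + 264) + (-(2025/196)p - 2025/49)
  28p^2 + 178p + 264 = (-(5488/2025)p - 4312/675)(-(2025/196)p - 2025/49) + (0)
Last nonzero remainder: -(2025/196)p - 2025/49. Dividing through by -2025/196 gives the monic gcd p + 4.

p + 4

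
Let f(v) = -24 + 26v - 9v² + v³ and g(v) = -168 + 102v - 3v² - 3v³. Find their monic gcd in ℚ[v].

By polynomial division,
  v³ - 9v² + 26v - 24 = (-1/3)(-3v³ - 3v² + 102v - 168) + (-10v² + 60v - 80)
  -3v³ - 3v² + 102v - 168 = ((3/10)v + 21/10)(-10v² + 60v - 80) + (0)
Last nonzero remainder: -10v² + 60v - 80. Dividing through by -10 gives the monic gcd v² - 6v + 8.

8 - 6v + v²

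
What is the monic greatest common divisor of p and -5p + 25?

Apply the Euclidean algorithm:
  p = (-1/5)(-5p + 25) + (5)
  -5p + 25 = (-p + 5)(5) + (0)
The last nonzero remainder is the constant 5, so the polynomials are coprime and gcd = 1.

1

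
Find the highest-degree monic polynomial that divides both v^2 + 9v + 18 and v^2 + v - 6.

v + 3

Euclidean algorithm in ℚ[v]:
  v^2 + 9v + 18 = (v^2 + v - 6) + (8v + 24)
  v^2 + v - 6 = ((1/8)v - 1/4)(8v + 24) + (0)
Last nonzero remainder: 8v + 24. Dividing through by 8 gives the monic gcd v + 3.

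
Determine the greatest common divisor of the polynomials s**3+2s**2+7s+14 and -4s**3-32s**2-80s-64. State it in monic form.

s+2

Euclidean algorithm in ℚ[s]:
  s**3+2s**2+7s+14 = (-1/4)(-4s**3-32s**2-80s-64) + (-6s**2-13s-2)
  -4s**3-32s**2-80s-64 = ((2/3)s+35/9)(-6s**2-13s-2) + (-(253/9)s-506/9)
  -6s**2-13s-2 = ((54/253)s+9/253)(-(253/9)s-506/9) + (0)
Last nonzero remainder: -(253/9)s-506/9. Dividing through by -253/9 gives the monic gcd s+2.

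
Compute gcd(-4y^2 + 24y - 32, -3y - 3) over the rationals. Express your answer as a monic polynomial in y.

1

Repeated division with remainder:
  -4y^2 + 24y - 32 = ((4/3)y - 28/3)(-3y - 3) + (-60)
  -3y - 3 = ((1/20)y + 1/20)(-60) + (0)
The last nonzero remainder is the constant -60, so the polynomials are coprime and gcd = 1.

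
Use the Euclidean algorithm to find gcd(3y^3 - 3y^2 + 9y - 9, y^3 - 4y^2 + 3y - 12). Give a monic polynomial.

Apply the Euclidean algorithm:
  3y^3 - 3y^2 + 9y - 9 = (3)(y^3 - 4y^2 + 3y - 12) + (9y^2 + 27)
  y^3 - 4y^2 + 3y - 12 = ((1/9)y - 4/9)(9y^2 + 27) + (0)
Last nonzero remainder: 9y^2 + 27. Dividing through by 9 gives the monic gcd y^2 + 3.

y^2 + 3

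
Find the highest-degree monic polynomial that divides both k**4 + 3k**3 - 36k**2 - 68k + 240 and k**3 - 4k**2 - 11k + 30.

k**2 - 7k + 10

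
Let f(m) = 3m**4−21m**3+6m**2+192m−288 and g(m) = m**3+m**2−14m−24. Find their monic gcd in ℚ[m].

Euclidean algorithm in ℚ[m]:
  3m**4−21m**3+6m**2+192m−288 = (3m−24)(m**3+m**2−14m−24) + (72m**2−72m−864)
  m**3+m**2−14m−24 = ((1/72)m+1/36)(72m**2−72m−864) + (0)
Last nonzero remainder: 72m**2−72m−864. Dividing through by 72 gives the monic gcd m**2−m−12.

m**2−m−12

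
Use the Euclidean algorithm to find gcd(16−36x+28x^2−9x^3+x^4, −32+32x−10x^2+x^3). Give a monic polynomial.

Euclidean algorithm in ℚ[x]:
  x^4−9x^3+28x^2−36x+16 = (x+1)(x^3−10x^2+32x−32) + (6x^2−36x+48)
  x^3−10x^2+32x−32 = ((1/6)x−2/3)(6x^2−36x+48) + (0)
Last nonzero remainder: 6x^2−36x+48. Dividing through by 6 gives the monic gcd x^2−6x+8.

8−6x+x^2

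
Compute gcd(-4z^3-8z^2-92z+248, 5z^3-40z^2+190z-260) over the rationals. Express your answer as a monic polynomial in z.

Repeated division with remainder:
  -4z^3-8z^2-92z+248 = (-4/5)(5z^3-40z^2+190z-260) + (-40z^2+60z+40)
  5z^3-40z^2+190z-260 = (-(1/8)z+13/16)(-40z^2+60z+40) + ((585/4)z-585/2)
  -40z^2+60z+40 = (-(32/117)z-16/117)((585/4)z-585/2) + (0)
Last nonzero remainder: (585/4)z-585/2. Dividing through by 585/4 gives the monic gcd z-2.

z-2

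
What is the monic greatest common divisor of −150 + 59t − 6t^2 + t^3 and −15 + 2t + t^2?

−3 + t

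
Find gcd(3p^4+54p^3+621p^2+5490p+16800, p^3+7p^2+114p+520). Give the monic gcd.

p+5

Apply the Euclidean algorithm:
  3p^4+54p^3+621p^2+5490p+16800 = (3p+33)(p^3+7p^2+114p+520) + (48p^2+168p-360)
  p^3+7p^2+114p+520 = ((1/48)p+7/96)(48p^2+168p-360) + ((437/4)p+2185/4)
  48p^2+168p-360 = ((192/437)p-288/437)((437/4)p+2185/4) + (0)
Last nonzero remainder: (437/4)p+2185/4. Dividing through by 437/4 gives the monic gcd p+5.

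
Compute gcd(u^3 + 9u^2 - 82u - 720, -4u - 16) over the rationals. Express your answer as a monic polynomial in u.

By polynomial division,
  u^3 + 9u^2 - 82u - 720 = (-(1/4)u^2 - (5/4)u + 51/2)(-4u - 16) + (-312)
  -4u - 16 = ((1/78)u + 2/39)(-312) + (0)
The last nonzero remainder is the constant -312, so the polynomials are coprime and gcd = 1.

1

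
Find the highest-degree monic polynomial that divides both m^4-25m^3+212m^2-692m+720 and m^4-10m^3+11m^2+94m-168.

Repeated division with remainder:
  m^4-25m^3+212m^2-692m+720 = (m^4-10m^3+11m^2+94m-168) + (-15m^3+201m^2-786m+888)
  m^4-10m^3+11m^2+94m-168 = (-(1/15)m-17/75)(-15m^3+201m^2-786m+888) + ((104/25)m^2-(624/25)m+832/25)
  -15m^3+201m^2-786m+888 = (-(375/104)m+2775/104)((104/25)m^2-(624/25)m+832/25) + (0)
Last nonzero remainder: (104/25)m^2-(624/25)m+832/25. Dividing through by 104/25 gives the monic gcd m^2-6m+8.

m^2-6m+8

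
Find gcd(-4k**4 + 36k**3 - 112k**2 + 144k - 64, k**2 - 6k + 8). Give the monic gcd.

k**2 - 6k + 8

Euclidean algorithm in ℚ[k]:
  -4k**4 + 36k**3 - 112k**2 + 144k - 64 = (-4k**2 + 12k - 8)(k**2 - 6k + 8) + (0)
The last nonzero remainder k**2 - 6k + 8 is already monic.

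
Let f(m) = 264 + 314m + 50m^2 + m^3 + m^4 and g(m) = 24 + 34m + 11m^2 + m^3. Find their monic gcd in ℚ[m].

Repeated division with remainder:
  m^4 + m^3 + 50m^2 + 314m + 264 = (m - 10)(m^3 + 11m^2 + 34m + 24) + (126m^2 + 630m + 504)
  m^3 + 11m^2 + 34m + 24 = ((1/126)m + 1/21)(126m^2 + 630m + 504) + (0)
Last nonzero remainder: 126m^2 + 630m + 504. Dividing through by 126 gives the monic gcd m^2 + 5m + 4.

4 + 5m + m^2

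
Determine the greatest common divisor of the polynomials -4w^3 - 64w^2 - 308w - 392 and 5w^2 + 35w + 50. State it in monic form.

By polynomial division,
  -4w^3 - 64w^2 - 308w - 392 = (-(4/5)w - 36/5)(5w^2 + 35w + 50) + (-16w - 32)
  5w^2 + 35w + 50 = (-(5/16)w - 25/16)(-16w - 32) + (0)
Last nonzero remainder: -16w - 32. Dividing through by -16 gives the monic gcd w + 2.

w + 2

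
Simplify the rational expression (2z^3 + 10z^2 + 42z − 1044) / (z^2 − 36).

(2z^2 + 22z + 174)/(z + 6)

Euclidean algorithm in ℚ[z]:
  2z^3 + 10z^2 + 42z − 1044 = (2z + 10)(z^2 − 36) + (114z − 684)
  z^2 − 36 = ((1/114)z + 1/19)(114z − 684) + (0)
Last nonzero remainder: 114z − 684. Dividing through by 114 gives the monic gcd z − 6.
Cancel z − 6 from numerator and denominator to get the reduced form.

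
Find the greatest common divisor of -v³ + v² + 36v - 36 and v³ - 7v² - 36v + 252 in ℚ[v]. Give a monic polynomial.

Euclidean algorithm in ℚ[v]:
  -v³ + v² + 36v - 36 = (-1)(v³ - 7v² - 36v + 252) + (-6v² + 216)
  v³ - 7v² - 36v + 252 = (-(1/6)v + 7/6)(-6v² + 216) + (0)
Last nonzero remainder: -6v² + 216. Dividing through by -6 gives the monic gcd v² - 36.

v² - 36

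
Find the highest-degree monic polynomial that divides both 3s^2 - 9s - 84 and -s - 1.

1

Apply the Euclidean algorithm:
  3s^2 - 9s - 84 = (-3s + 12)(-s - 1) + (-72)
  -s - 1 = ((1/72)s + 1/72)(-72) + (0)
The last nonzero remainder is the constant -72, so the polynomials are coprime and gcd = 1.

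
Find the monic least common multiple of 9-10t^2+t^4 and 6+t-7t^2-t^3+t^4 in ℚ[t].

18+9t-20t^2-10t^3+2t^4+t^5

Repeated division with remainder:
  t^4-10t^2+9 = (t^4-t^3-7t^2+t+6) + (t^3-3t^2-t+3)
  t^4-t^3-7t^2+t+6 = (t+2)(t^3-3t^2-t+3) + (0)
The last nonzero remainder t^3-3t^2-t+3 is already monic.
Then lcm(f, g) = f·g / gcd(f, g); expanding and making the result monic gives the answer.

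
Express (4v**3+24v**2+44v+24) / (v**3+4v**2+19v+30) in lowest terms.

(4v**2+16v+12)/(v**2+2v+15)

Euclidean algorithm in ℚ[v]:
  4v**3+24v**2+44v+24 = (4)(v**3+4v**2+19v+30) + (8v**2-32v-96)
  v**3+4v**2+19v+30 = ((1/8)v+1)(8v**2-32v-96) + (63v+126)
  8v**2-32v-96 = ((8/63)v-16/21)(63v+126) + (0)
Last nonzero remainder: 63v+126. Dividing through by 63 gives the monic gcd v+2.
Cancel v+2 from numerator and denominator to get the reduced form.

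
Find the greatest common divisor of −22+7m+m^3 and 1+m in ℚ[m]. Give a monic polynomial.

1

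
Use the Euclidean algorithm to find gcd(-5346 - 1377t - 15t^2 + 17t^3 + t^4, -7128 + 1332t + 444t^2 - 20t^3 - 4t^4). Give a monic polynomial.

By polynomial division,
  t^4 + 17t^3 - 15t^2 - 1377t - 5346 = (-1/4)(-4t^4 - 20t^3 + 444t^2 + 1332t - 7128) + (12t^3 + 96t^2 - 1044t - 7128)
  -4t^4 - 20t^3 + 444t^2 + 1332t - 7128 = (-(1/3)t + 1)(12t^3 + 96t^2 - 1044t - 7128) + (0)
Last nonzero remainder: 12t^3 + 96t^2 - 1044t - 7128. Dividing through by 12 gives the monic gcd t^3 + 8t^2 - 87t - 594.

-594 - 87t + 8t^2 + t^3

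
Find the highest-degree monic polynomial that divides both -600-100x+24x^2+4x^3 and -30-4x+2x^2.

Apply the Euclidean algorithm:
  4x^3+24x^2-100x-600 = (2x+16)(2x^2-4x-30) + (24x-120)
  2x^2-4x-30 = ((1/12)x+1/4)(24x-120) + (0)
Last nonzero remainder: 24x-120. Dividing through by 24 gives the monic gcd x-5.

-5+x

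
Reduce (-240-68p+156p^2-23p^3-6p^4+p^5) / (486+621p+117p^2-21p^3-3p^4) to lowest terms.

Euclidean algorithm in ℚ[p]:
  p^5-6p^4-23p^3+156p^2-68p-240 = (-(1/3)p+13/3)(-3p^4-21p^3+117p^2+621p+486) + (107p^3-144p^2-2597p-2346)
  -3p^4-21p^3+117p^2+621p+486 = (-(3/107)p-2679/11449)(107p^3-144p^2-2597p-2346) + ((120120/11449)p^2-(600600/11449)p-720720/11449)
  107p^3-144p^2-2597p-2346 = ((1225043/120120)p+4476559/120120)((120120/11449)p^2-(600600/11449)p-720720/11449) + (0)
Last nonzero remainder: (120120/11449)p^2-(600600/11449)p-720720/11449. Dividing through by 120120/11449 gives the monic gcd p^2-5p-6.
Cancel p^2-5p-6 from numerator and denominator to get the reduced form.

(-40+22p+p^2-p^3)/(81+36p+3p^2)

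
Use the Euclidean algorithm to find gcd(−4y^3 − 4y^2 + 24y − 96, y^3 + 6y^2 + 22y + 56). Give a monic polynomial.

y + 4

Euclidean algorithm in ℚ[y]:
  −4y^3 − 4y^2 + 24y − 96 = (−4)(y^3 + 6y^2 + 22y + 56) + (20y^2 + 112y + 128)
  y^3 + 6y^2 + 22y + 56 = ((1/20)y + 1/50)(20y^2 + 112y + 128) + ((334/25)y + 1336/25)
  20y^2 + 112y + 128 = ((250/167)y + 400/167)((334/25)y + 1336/25) + (0)
Last nonzero remainder: (334/25)y + 1336/25. Dividing through by 334/25 gives the monic gcd y + 4.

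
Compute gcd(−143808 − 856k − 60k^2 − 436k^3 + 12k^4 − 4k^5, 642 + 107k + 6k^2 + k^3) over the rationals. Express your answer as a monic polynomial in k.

By polynomial division,
  −4k^5 + 12k^4 − 436k^3 − 60k^2 − 856k − 143808 = (−4k^2 + 36k − 224)(k^3 + 6k^2 + 107k + 642) + (0)
The last nonzero remainder k^3 + 6k^2 + 107k + 642 is already monic.

642 + 107k + 6k^2 + k^3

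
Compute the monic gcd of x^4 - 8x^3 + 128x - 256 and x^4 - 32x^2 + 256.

By polynomial division,
  x^4 - 8x^3 + 128x - 256 = (x^4 - 32x^2 + 256) + (-8x^3 + 32x^2 + 128x - 512)
  x^4 - 32x^2 + 256 = (-(1/8)x - 1/2)(-8x^3 + 32x^2 + 128x - 512) + (0)
Last nonzero remainder: -8x^3 + 32x^2 + 128x - 512. Dividing through by -8 gives the monic gcd x^3 - 4x^2 - 16x + 64.

x^3 - 4x^2 - 16x + 64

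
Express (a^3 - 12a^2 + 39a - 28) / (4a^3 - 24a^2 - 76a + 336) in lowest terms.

(a^2 - 5a + 4)/(4a^2 + 4a - 48)

Apply the Euclidean algorithm:
  a^3 - 12a^2 + 39a - 28 = (1/4)(4a^3 - 24a^2 - 76a + 336) + (-6a^2 + 58a - 112)
  4a^3 - 24a^2 - 76a + 336 = (-(2/3)a - 22/9)(-6a^2 + 58a - 112) + (-(80/9)a + 560/9)
  -6a^2 + 58a - 112 = ((27/40)a - 9/5)(-(80/9)a + 560/9) + (0)
Last nonzero remainder: -(80/9)a + 560/9. Dividing through by -80/9 gives the monic gcd a - 7.
Cancel a - 7 from numerator and denominator to get the reduced form.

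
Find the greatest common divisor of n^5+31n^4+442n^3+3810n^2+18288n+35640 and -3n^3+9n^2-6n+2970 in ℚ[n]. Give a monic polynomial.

Apply the Euclidean algorithm:
  n^5+31n^4+442n^3+3810n^2+18288n+35640 = (-(1/3)n^2-(34/3)n-542/3)(-3n^3+9n^2-6n+2970) + (6358n^2+50864n+572220)
  -3n^3+9n^2-6n+2970 = (-(3/6358)n+3/578)(6358n^2+50864n+572220) + (0)
Last nonzero remainder: 6358n^2+50864n+572220. Dividing through by 6358 gives the monic gcd n^2+8n+90.

n^2+8n+90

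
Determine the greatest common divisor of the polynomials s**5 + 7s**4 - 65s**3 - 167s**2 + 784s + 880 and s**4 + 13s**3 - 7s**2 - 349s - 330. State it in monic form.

s**3 + 7s**2 - 49s - 55

Repeated division with remainder:
  s**5 + 7s**4 - 65s**3 - 167s**2 + 784s + 880 = (s - 6)(s**4 + 13s**3 - 7s**2 - 349s - 330) + (20s**3 + 140s**2 - 980s - 1100)
  s**4 + 13s**3 - 7s**2 - 349s - 330 = ((1/20)s + 3/10)(20s**3 + 140s**2 - 980s - 1100) + (0)
Last nonzero remainder: 20s**3 + 140s**2 - 980s - 1100. Dividing through by 20 gives the monic gcd s**3 + 7s**2 - 49s - 55.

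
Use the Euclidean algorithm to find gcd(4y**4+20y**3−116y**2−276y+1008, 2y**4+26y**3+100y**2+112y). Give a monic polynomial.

Repeated division with remainder:
  4y**4+20y**3−116y**2−276y+1008 = (2)(2y**4+26y**3+100y**2+112y) + (−32y**3−316y**2−500y+1008)
  2y**4+26y**3+100y**2+112y = (−(1/16)y−25/128)(−32y**3−316y**2−500y+1008) + ((225/32)y**2+(2475/32)y+1575/8)
  −32y**3−316y**2−500y+1008 = (−(1024/225)y+128/25)((225/32)y**2+(2475/32)y+1575/8) + (0)
Last nonzero remainder: (225/32)y**2+(2475/32)y+1575/8. Dividing through by 225/32 gives the monic gcd y**2+11y+28.

y**2+11y+28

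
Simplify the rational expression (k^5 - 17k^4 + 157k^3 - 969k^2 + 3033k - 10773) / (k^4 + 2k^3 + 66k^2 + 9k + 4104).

Repeated division with remainder:
  k^5 - 17k^4 + 157k^3 - 969k^2 + 3033k - 10773 = (k - 19)(k^4 + 2k^3 + 66k^2 + 9k + 4104) + (129k^3 + 276k^2 - 900k + 67203)
  k^4 + 2k^3 + 66k^2 + 9k + 4104 = ((1/129)k - 2/1849)(129k^3 + 276k^2 - 900k + 67203) + ((135486/1849)k^2 - (948402/1849)k + 7722702/1849)
  129k^3 + 276k^2 - 900k + 67203 = ((79507/45162)k + 242219/15054)((135486/1849)k^2 - (948402/1849)k + 7722702/1849) + (0)
Last nonzero remainder: (135486/1849)k^2 - (948402/1849)k + 7722702/1849. Dividing through by 135486/1849 gives the monic gcd k^2 - 7k + 57.
Cancel k^2 - 7k + 57 from numerator and denominator to get the reduced form.

(k^3 - 10k^2 + 30k - 189)/(k^2 + 9k + 72)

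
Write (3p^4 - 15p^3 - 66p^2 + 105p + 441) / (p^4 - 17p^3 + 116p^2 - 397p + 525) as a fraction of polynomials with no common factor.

Apply the Euclidean algorithm:
  3p^4 - 15p^3 - 66p^2 + 105p + 441 = (3)(p^4 - 17p^3 + 116p^2 - 397p + 525) + (36p^3 - 414p^2 + 1296p - 1134)
  p^4 - 17p^3 + 116p^2 - 397p + 525 = ((1/36)p - 11/72)(36p^3 - 414p^2 + 1296p - 1134) + ((67/4)p^2 - (335/2)p + 1407/4)
  36p^3 - 414p^2 + 1296p - 1134 = ((144/67)p - 216/67)((67/4)p^2 - (335/2)p + 1407/4) + (0)
Last nonzero remainder: (67/4)p^2 - (335/2)p + 1407/4. Dividing through by 67/4 gives the monic gcd p^2 - 10p + 21.
Cancel p^2 - 10p + 21 from numerator and denominator to get the reduced form.

(3p^2 + 15p + 21)/(p^2 - 7p + 25)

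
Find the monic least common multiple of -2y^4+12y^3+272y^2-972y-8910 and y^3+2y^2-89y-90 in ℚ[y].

y^6+5y^5-192y^4-1070y^3+8441y^2+53865y+44550

By polynomial division,
  -2y^4+12y^3+272y^2-972y-8910 = (-2y+16)(y^3+2y^2-89y-90) + (62y^2+272y-7470)
  y^3+2y^2-89y-90 = ((1/62)y-37/961)(62y^2+272y-7470) + ((40320/961)y-362880/961)
  62y^2+272y-7470 = ((29791/20160)y+79763/4032)((40320/961)y-362880/961) + (0)
Last nonzero remainder: (40320/961)y-362880/961. Dividing through by 40320/961 gives the monic gcd y-9.
Then lcm(f, g) = f·g / gcd(f, g); expanding and making the result monic gives the answer.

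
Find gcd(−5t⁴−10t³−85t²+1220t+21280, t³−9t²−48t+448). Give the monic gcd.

Euclidean algorithm in ℚ[t]:
  −5t⁴−10t³−85t²+1220t+21280 = (−5t−55)(t³−9t²−48t+448) + (−820t²+820t+45920)
  t³−9t²−48t+448 = (−(1/820)t+2/205)(−820t²+820t+45920) + (0)
Last nonzero remainder: −820t²+820t+45920. Dividing through by −820 gives the monic gcd t²−t−56.

t²−t−56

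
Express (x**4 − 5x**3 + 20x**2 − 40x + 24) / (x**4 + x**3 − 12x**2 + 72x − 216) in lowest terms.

(x**2 − 3x + 2)/(x**2 + 3x − 18)

Apply the Euclidean algorithm:
  x**4 − 5x**3 + 20x**2 − 40x + 24 = (x**4 + x**3 − 12x**2 + 72x − 216) + (−6x**3 + 32x**2 − 112x + 240)
  x**4 + x**3 − 12x**2 + 72x − 216 = (−(1/6)x − 19/18)(−6x**3 + 32x**2 − 112x + 240) + ((28/9)x**2 − (56/9)x + 112/3)
  −6x**3 + 32x**2 − 112x + 240 = (−(27/14)x + 45/7)((28/9)x**2 − (56/9)x + 112/3) + (0)
Last nonzero remainder: (28/9)x**2 − (56/9)x + 112/3. Dividing through by 28/9 gives the monic gcd x**2 − 2x + 12.
Cancel x**2 − 2x + 12 from numerator and denominator to get the reduced form.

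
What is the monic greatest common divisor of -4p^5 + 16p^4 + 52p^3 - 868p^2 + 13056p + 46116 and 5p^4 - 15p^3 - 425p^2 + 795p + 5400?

Apply the Euclidean algorithm:
  -4p^5 + 16p^4 + 52p^3 - 868p^2 + 13056p + 46116 = (-(4/5)p + 4/5)(5p^4 - 15p^3 - 425p^2 + 795p + 5400) + (-276p^3 + 108p^2 + 16740p + 41796)
  5p^4 - 15p^3 - 425p^2 + 795p + 5400 = (-(5/276)p + 25/529)(-276p^3 + 108p^2 + 16740p + 41796) + (-(67100/529)p^2 + (402600/529)p + 1811700/529)
  -276p^3 + 108p^2 + 16740p + 41796 = ((36501/16775)p + 204723/16775)(-(67100/529)p^2 + (402600/529)p + 1811700/529) + (0)
Last nonzero remainder: -(67100/529)p^2 + (402600/529)p + 1811700/529. Dividing through by -67100/529 gives the monic gcd p^2 - 6p - 27.

p^2 - 6p - 27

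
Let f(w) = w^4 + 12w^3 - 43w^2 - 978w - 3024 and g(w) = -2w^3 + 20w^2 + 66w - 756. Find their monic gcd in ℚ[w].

w^2 - 3w - 54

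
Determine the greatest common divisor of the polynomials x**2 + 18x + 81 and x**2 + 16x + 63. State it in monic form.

x + 9

Repeated division with remainder:
  x**2 + 18x + 81 = (x**2 + 16x + 63) + (2x + 18)
  x**2 + 16x + 63 = ((1/2)x + 7/2)(2x + 18) + (0)
Last nonzero remainder: 2x + 18. Dividing through by 2 gives the monic gcd x + 9.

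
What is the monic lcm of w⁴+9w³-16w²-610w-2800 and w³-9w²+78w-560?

w⁶+8w⁵+45w⁴+36w³-3310w²-39900w-196000

Euclidean algorithm in ℚ[w]:
  w⁴+9w³-16w²-610w-2800 = (w+18)(w³-9w²+78w-560) + (68w²-1454w+7280)
  w³-9w²+78w-560 = ((1/68)w+421/2312)(68w²-1454w+7280) + ((272475/1156)w-544950/289)
  68w²-1454w+7280 = ((78608/272475)w-30056/7785)((272475/1156)w-544950/289) + (0)
Last nonzero remainder: (272475/1156)w-544950/289. Dividing through by 272475/1156 gives the monic gcd w-8.
Then lcm(f, g) = f·g / gcd(f, g); expanding and making the result monic gives the answer.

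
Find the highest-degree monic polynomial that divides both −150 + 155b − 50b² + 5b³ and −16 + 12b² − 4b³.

−2 + b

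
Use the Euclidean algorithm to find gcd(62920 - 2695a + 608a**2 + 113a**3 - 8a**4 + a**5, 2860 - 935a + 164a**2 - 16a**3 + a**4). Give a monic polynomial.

65 - 5a + a**2

Apply the Euclidean algorithm:
  a**5 - 8a**4 + 113a**3 + 608a**2 - 2695a + 62920 = (a + 8)(a**4 - 16a**3 + 164a**2 - 935a + 2860) + (77a**3 + 231a**2 + 1925a + 40040)
  a**4 - 16a**3 + 164a**2 - 935a + 2860 = ((1/77)a - 19/77)(77a**3 + 231a**2 + 1925a + 40040) + (196a**2 - 980a + 12740)
  77a**3 + 231a**2 + 1925a + 40040 = ((11/28)a + 22/7)(196a**2 - 980a + 12740) + (0)
Last nonzero remainder: 196a**2 - 980a + 12740. Dividing through by 196 gives the monic gcd a**2 - 5a + 65.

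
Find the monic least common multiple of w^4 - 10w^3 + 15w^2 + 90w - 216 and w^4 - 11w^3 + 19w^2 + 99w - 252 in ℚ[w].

w^5 - 17w^4 + 85w^3 - 15w^2 - 846w + 1512

Euclidean algorithm in ℚ[w]:
  w^4 - 10w^3 + 15w^2 + 90w - 216 = (w^4 - 11w^3 + 19w^2 + 99w - 252) + (w^3 - 4w^2 - 9w + 36)
  w^4 - 11w^3 + 19w^2 + 99w - 252 = (w - 7)(w^3 - 4w^2 - 9w + 36) + (0)
The last nonzero remainder w^3 - 4w^2 - 9w + 36 is already monic.
Then lcm(f, g) = f·g / gcd(f, g); expanding and making the result monic gives the answer.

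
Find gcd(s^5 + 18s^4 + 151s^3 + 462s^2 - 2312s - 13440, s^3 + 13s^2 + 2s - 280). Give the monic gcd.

s^2 + 3s - 28

Apply the Euclidean algorithm:
  s^5 + 18s^4 + 151s^3 + 462s^2 - 2312s - 13440 = (s^2 + 5s + 84)(s^3 + 13s^2 + 2s - 280) + (-360s^2 - 1080s + 10080)
  s^3 + 13s^2 + 2s - 280 = (-(1/360)s - 1/36)(-360s^2 - 1080s + 10080) + (0)
Last nonzero remainder: -360s^2 - 1080s + 10080. Dividing through by -360 gives the monic gcd s^2 + 3s - 28.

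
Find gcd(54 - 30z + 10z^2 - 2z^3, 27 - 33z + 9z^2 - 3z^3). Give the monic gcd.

Apply the Euclidean algorithm:
  -2z^3 + 10z^2 - 30z + 54 = (2/3)(-3z^3 + 9z^2 - 33z + 27) + (4z^2 - 8z + 36)
  -3z^3 + 9z^2 - 33z + 27 = (-(3/4)z + 3/4)(4z^2 - 8z + 36) + (0)
Last nonzero remainder: 4z^2 - 8z + 36. Dividing through by 4 gives the monic gcd z^2 - 2z + 9.

9 - 2z + z^2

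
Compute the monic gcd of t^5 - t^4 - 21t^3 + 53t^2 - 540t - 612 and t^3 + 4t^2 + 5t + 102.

Repeated division with remainder:
  t^5 - t^4 - 21t^3 + 53t^2 - 540t - 612 = (t^2 - 5t - 6)(t^3 + 4t^2 + 5t + 102) + (0)
The last nonzero remainder t^3 + 4t^2 + 5t + 102 is already monic.

t^3 + 4t^2 + 5t + 102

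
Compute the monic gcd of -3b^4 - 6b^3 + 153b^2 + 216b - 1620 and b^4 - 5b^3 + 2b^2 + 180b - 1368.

b^2 - 36

By polynomial division,
  -3b^4 - 6b^3 + 153b^2 + 216b - 1620 = (-3)(b^4 - 5b^3 + 2b^2 + 180b - 1368) + (-21b^3 + 159b^2 + 756b - 5724)
  b^4 - 5b^3 + 2b^2 + 180b - 1368 = (-(1/21)b - 6/49)(-21b^3 + 159b^2 + 756b - 5724) + ((2816/49)b^2 - 101376/49)
  -21b^3 + 159b^2 + 756b - 5724 = (-(1029/2816)b + 7791/2816)((2816/49)b^2 - 101376/49) + (0)
Last nonzero remainder: (2816/49)b^2 - 101376/49. Dividing through by 2816/49 gives the monic gcd b^2 - 36.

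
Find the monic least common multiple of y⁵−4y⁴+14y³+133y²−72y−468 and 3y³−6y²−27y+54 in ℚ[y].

y⁶−7y⁵+26y⁴+91y³−471y²−252y+1404

Apply the Euclidean algorithm:
  y⁵−4y⁴+14y³+133y²−72y−468 = ((1/3)y²−(2/3)y+19/3)(3y³−6y²−27y+54) + (135y²+135y−810)
  3y³−6y²−27y+54 = ((1/45)y−1/15)(135y²+135y−810) + (0)
Last nonzero remainder: 135y²+135y−810. Dividing through by 135 gives the monic gcd y²+y−6.
Then lcm(f, g) = f·g / gcd(f, g); expanding and making the result monic gives the answer.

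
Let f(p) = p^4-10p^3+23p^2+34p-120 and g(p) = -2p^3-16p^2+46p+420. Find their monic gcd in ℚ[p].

Repeated division with remainder:
  p^4-10p^3+23p^2+34p-120 = (-(1/2)p+9)(-2p^3-16p^2+46p+420) + (190p^2-170p-3900)
  -2p^3-16p^2+46p+420 = (-(1/95)p-169/1805)(190p^2-170p-3900) + (-(3960/361)p+19800/361)
  190p^2-170p-3900 = (-(6859/396)p-4693/66)(-(3960/361)p+19800/361) + (0)
Last nonzero remainder: -(3960/361)p+19800/361. Dividing through by -3960/361 gives the monic gcd p-5.

p-5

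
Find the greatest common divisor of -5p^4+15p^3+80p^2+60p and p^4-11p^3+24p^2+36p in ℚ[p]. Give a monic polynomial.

Euclidean algorithm in ℚ[p]:
  -5p^4+15p^3+80p^2+60p = (-5)(p^4-11p^3+24p^2+36p) + (-40p^3+200p^2+240p)
  p^4-11p^3+24p^2+36p = (-(1/40)p+3/20)(-40p^3+200p^2+240p) + (0)
Last nonzero remainder: -40p^3+200p^2+240p. Dividing through by -40 gives the monic gcd p^3-5p^2-6p.

p^3-5p^2-6p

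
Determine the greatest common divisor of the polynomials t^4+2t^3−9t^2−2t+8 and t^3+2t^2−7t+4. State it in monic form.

t^2+3t−4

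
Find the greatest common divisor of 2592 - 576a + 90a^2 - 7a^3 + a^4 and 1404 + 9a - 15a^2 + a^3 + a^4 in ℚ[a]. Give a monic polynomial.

Repeated division with remainder:
  a^4 - 7a^3 + 90a^2 - 576a + 2592 = (a^4 + a^3 - 15a^2 + 9a + 1404) + (-8a^3 + 105a^2 - 585a + 1188)
  a^4 + a^3 - 15a^2 + 9a + 1404 = (-(1/8)a - 113/64)(-8a^3 + 105a^2 - 585a + 1188) + ((6225/64)a^2 - (56025/64)a + 56025/16)
  -8a^3 + 105a^2 - 585a + 1188 = (-(512/6225)a + 704/2075)((6225/64)a^2 - (56025/64)a + 56025/16) + (0)
Last nonzero remainder: (6225/64)a^2 - (56025/64)a + 56025/16. Dividing through by 6225/64 gives the monic gcd a^2 - 9a + 36.

36 - 9a + a^2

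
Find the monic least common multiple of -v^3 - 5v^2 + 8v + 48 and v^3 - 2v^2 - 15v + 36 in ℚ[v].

Repeated division with remainder:
  -v^3 - 5v^2 + 8v + 48 = (-1)(v^3 - 2v^2 - 15v + 36) + (-7v^2 - 7v + 84)
  v^3 - 2v^2 - 15v + 36 = (-(1/7)v + 3/7)(-7v^2 - 7v + 84) + (0)
Last nonzero remainder: -7v^2 - 7v + 84. Dividing through by -7 gives the monic gcd v^2 + v - 12.
Then lcm(f, g) = f·g / gcd(f, g); expanding and making the result monic gives the answer.

v^4 + 2v^3 - 23v^2 - 24v + 144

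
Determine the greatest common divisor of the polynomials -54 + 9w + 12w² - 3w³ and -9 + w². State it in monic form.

By polynomial division,
  -3w³ + 12w² + 9w - 54 = (-3w + 12)(w² - 9) + (-18w + 54)
  w² - 9 = (-(1/18)w - 1/6)(-18w + 54) + (0)
Last nonzero remainder: -18w + 54. Dividing through by -18 gives the monic gcd w - 3.

-3 + w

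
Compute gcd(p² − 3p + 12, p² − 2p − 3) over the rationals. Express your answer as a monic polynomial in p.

1

Repeated division with remainder:
  p² − 3p + 12 = (p² − 2p − 3) + (−p + 15)
  p² − 2p − 3 = (−p − 13)(−p + 15) + (192)
  −p + 15 = (−(1/192)p + 5/64)(192) + (0)
The last nonzero remainder is the constant 192, so the polynomials are coprime and gcd = 1.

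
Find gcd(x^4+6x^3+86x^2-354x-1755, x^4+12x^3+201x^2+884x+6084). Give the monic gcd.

x^2+8x+117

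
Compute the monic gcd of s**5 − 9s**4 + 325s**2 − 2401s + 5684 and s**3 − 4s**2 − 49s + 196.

s**3 − 4s**2 − 49s + 196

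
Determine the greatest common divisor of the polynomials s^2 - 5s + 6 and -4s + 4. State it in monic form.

1

Euclidean algorithm in ℚ[s]:
  s^2 - 5s + 6 = (-(1/4)s + 1)(-4s + 4) + (2)
  -4s + 4 = (-2s + 2)(2) + (0)
The last nonzero remainder is the constant 2, so the polynomials are coprime and gcd = 1.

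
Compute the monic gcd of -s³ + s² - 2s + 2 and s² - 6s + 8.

1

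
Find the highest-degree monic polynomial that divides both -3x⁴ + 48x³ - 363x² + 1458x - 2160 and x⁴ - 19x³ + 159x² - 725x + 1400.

By polynomial division,
  -3x⁴ + 48x³ - 363x² + 1458x - 2160 = (-3)(x⁴ - 19x³ + 159x² - 725x + 1400) + (-9x³ + 114x² - 717x + 2040)
  x⁴ - 19x³ + 159x² - 725x + 1400 = (-(1/9)x + 19/27)(-9x³ + 114x² - 717x + 2040) + (-(8/9)x² + (56/9)x - 320/9)
  -9x³ + 114x² - 717x + 2040 = ((81/8)x - 459/8)(-(8/9)x² + (56/9)x - 320/9) + (0)
Last nonzero remainder: -(8/9)x² + (56/9)x - 320/9. Dividing through by -8/9 gives the monic gcd x² - 7x + 40.

x² - 7x + 40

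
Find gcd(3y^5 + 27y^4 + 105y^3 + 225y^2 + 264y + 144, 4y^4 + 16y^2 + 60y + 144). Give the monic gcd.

y^2 + 3y + 4

Repeated division with remainder:
  3y^5 + 27y^4 + 105y^3 + 225y^2 + 264y + 144 = ((3/4)y + 27/4)(4y^4 + 16y^2 + 60y + 144) + (93y^3 + 72y^2 - 249y - 828)
  4y^4 + 16y^2 + 60y + 144 = ((4/93)y - 32/961)(93y^3 + 72y^2 - 249y - 828) + ((27972/961)y^2 + (83916/961)y + 111888/961)
  93y^3 + 72y^2 - 249y - 828 = ((29791/9324)y - 22103/3108)((27972/961)y^2 + (83916/961)y + 111888/961) + (0)
Last nonzero remainder: (27972/961)y^2 + (83916/961)y + 111888/961. Dividing through by 27972/961 gives the monic gcd y^2 + 3y + 4.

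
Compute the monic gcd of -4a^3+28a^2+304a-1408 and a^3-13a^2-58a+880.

a^2-3a-88

Apply the Euclidean algorithm:
  -4a^3+28a^2+304a-1408 = (-4)(a^3-13a^2-58a+880) + (-24a^2+72a+2112)
  a^3-13a^2-58a+880 = (-(1/24)a+5/12)(-24a^2+72a+2112) + (0)
Last nonzero remainder: -24a^2+72a+2112. Dividing through by -24 gives the monic gcd a^2-3a-88.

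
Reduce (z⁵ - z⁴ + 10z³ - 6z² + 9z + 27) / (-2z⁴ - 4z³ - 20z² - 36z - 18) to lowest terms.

Repeated division with remainder:
  z⁵ - z⁴ + 10z³ - 6z² + 9z + 27 = (-(1/2)z + 3/2)(-2z⁴ - 4z³ - 20z² - 36z - 18) + (6z³ + 6z² + 54z + 54)
  -2z⁴ - 4z³ - 20z² - 36z - 18 = (-(1/3)z - 1/3)(6z³ + 6z² + 54z + 54) + (0)
Last nonzero remainder: 6z³ + 6z² + 54z + 54. Dividing through by 6 gives the monic gcd z³ + z² + 9z + 9.
Cancel z³ + z² + 9z + 9 from numerator and denominator to get the reduced form.

(-z² + 2z - 3)/(2z + 2)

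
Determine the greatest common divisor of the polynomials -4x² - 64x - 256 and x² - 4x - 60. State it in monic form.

1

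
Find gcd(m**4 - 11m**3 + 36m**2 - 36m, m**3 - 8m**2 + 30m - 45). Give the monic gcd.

m - 3

Repeated division with remainder:
  m**4 - 11m**3 + 36m**2 - 36m = (m - 3)(m**3 - 8m**2 + 30m - 45) + (-18m**2 + 99m - 135)
  m**3 - 8m**2 + 30m - 45 = (-(1/18)m + 5/36)(-18m**2 + 99m - 135) + ((35/4)m - 105/4)
  -18m**2 + 99m - 135 = (-(72/35)m + 36/7)((35/4)m - 105/4) + (0)
Last nonzero remainder: (35/4)m - 105/4. Dividing through by 35/4 gives the monic gcd m - 3.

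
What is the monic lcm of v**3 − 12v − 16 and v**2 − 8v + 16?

Apply the Euclidean algorithm:
  v**3 − 12v − 16 = (v + 8)(v**2 − 8v + 16) + (36v − 144)
  v**2 − 8v + 16 = ((1/36)v − 1/9)(36v − 144) + (0)
Last nonzero remainder: 36v − 144. Dividing through by 36 gives the monic gcd v − 4.
Then lcm(f, g) = f·g / gcd(f, g); expanding and making the result monic gives the answer.

v**4 − 4v**3 − 12v**2 + 32v + 64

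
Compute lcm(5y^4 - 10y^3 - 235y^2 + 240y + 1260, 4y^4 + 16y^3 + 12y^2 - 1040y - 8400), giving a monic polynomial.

y^6 + 3y^5 - 7y^4 - 287y^3 - 1858y^2 + 3660y + 12600

Repeated division with remainder:
  5y^4 - 10y^3 - 235y^2 + 240y + 1260 = (5/4)(4y^4 + 16y^3 + 12y^2 - 1040y - 8400) + (-30y^3 - 250y^2 + 1540y + 11760)
  4y^4 + 16y^3 + 12y^2 - 1040y - 8400 = (-(2/15)y + 26/45)(-30y^3 - 250y^2 + 1540y + 11760) + ((3256/9)y^2 - (3256/9)y - 45584/3)
  -30y^3 - 250y^2 + 1540y + 11760 = (-(135/1628)y - 315/407)((3256/9)y^2 - (3256/9)y - 45584/3) + (0)
Last nonzero remainder: (3256/9)y^2 - (3256/9)y - 45584/3. Dividing through by 3256/9 gives the monic gcd y^2 - y - 42.
Then lcm(f, g) = f·g / gcd(f, g); expanding and making the result monic gives the answer.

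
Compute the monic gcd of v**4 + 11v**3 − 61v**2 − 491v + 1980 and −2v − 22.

v + 11

Euclidean algorithm in ℚ[v]:
  v**4 + 11v**3 − 61v**2 − 491v + 1980 = (−(1/2)v**3 + (61/2)v − 90)(−2v − 22) + (0)
Last nonzero remainder: −2v − 22. Dividing through by −2 gives the monic gcd v + 11.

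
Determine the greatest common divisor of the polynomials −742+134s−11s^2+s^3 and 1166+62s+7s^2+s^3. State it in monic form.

106−4s+s^2

Euclidean algorithm in ℚ[s]:
  s^3−11s^2+134s−742 = (s^3+7s^2+62s+1166) + (−18s^2+72s−1908)
  s^3+7s^2+62s+1166 = (−(1/18)s−11/18)(−18s^2+72s−1908) + (0)
Last nonzero remainder: −18s^2+72s−1908. Dividing through by −18 gives the monic gcd s^2−4s+106.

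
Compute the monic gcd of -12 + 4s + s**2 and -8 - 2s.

1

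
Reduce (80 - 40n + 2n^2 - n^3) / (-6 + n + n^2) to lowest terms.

(-40 - n^2)/(3 + n)

By polynomial division,
  -n^3 + 2n^2 - 40n + 80 = (-n + 3)(n^2 + n - 6) + (-49n + 98)
  n^2 + n - 6 = (-(1/49)n - 3/49)(-49n + 98) + (0)
Last nonzero remainder: -49n + 98. Dividing through by -49 gives the monic gcd n - 2.
Cancel n - 2 from numerator and denominator to get the reduced form.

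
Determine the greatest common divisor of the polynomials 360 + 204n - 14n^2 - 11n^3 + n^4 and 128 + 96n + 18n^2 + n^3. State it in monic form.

2 + n

Euclidean algorithm in ℚ[n]:
  n^4 - 11n^3 - 14n^2 + 204n + 360 = (n - 29)(n^3 + 18n^2 + 96n + 128) + (412n^2 + 2860n + 4072)
  n^3 + 18n^2 + 96n + 128 = ((1/412)n + 1139/42436)(412n^2 + 2860n + 4072) + ((99225/10609)n + 198450/10609)
  412n^2 + 2860n + 4072 = ((4370908/99225)n + 21599924/99225)((99225/10609)n + 198450/10609) + (0)
Last nonzero remainder: (99225/10609)n + 198450/10609. Dividing through by 99225/10609 gives the monic gcd n + 2.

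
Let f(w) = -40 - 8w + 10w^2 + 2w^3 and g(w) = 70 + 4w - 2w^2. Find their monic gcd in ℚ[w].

Apply the Euclidean algorithm:
  2w^3 + 10w^2 - 8w - 40 = (-w - 7)(-2w^2 + 4w + 70) + (90w + 450)
  -2w^2 + 4w + 70 = (-(1/45)w + 7/45)(90w + 450) + (0)
Last nonzero remainder: 90w + 450. Dividing through by 90 gives the monic gcd w + 5.

5 + w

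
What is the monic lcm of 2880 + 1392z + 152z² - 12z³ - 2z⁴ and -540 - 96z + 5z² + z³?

-12960 - 7704z - 1380z² - 22z³ + 15z⁴ + z⁵

Apply the Euclidean algorithm:
  -2z⁴ - 12z³ + 152z² + 1392z + 2880 = (-2z - 2)(z³ + 5z² - 96z - 540) + (-30z² + 120z + 1800)
  z³ + 5z² - 96z - 540 = (-(1/30)z - 3/10)(-30z² + 120z + 1800) + (0)
Last nonzero remainder: -30z² + 120z + 1800. Dividing through by -30 gives the monic gcd z² - 4z - 60.
Then lcm(f, g) = f·g / gcd(f, g); expanding and making the result monic gives the answer.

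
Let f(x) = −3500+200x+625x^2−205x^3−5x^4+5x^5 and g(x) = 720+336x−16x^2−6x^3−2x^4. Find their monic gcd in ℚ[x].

Euclidean algorithm in ℚ[x]:
  5x^5−5x^4−205x^3+625x^2+200x−3500 = (−(5/2)x+10)(−2x^4−6x^3−16x^2+336x+720) + (−185x^3+1625x^2−1360x−10700)
  −2x^4−6x^3−16x^2+336x+720 = ((2/185)x+872/6845)(−185x^3+1625x^2−1360x−10700) + (−(285176/1369)x^2+(855528/1369)x+2851760/1369)
  −185x^3+1625x^2−1360x−10700 = ((253265/285176)x−732415/142588)(−(285176/1369)x^2+(855528/1369)x+2851760/1369) + (0)
Last nonzero remainder: −(285176/1369)x^2+(855528/1369)x+2851760/1369. Dividing through by −285176/1369 gives the monic gcd x^2−3x−10.

−10−3x+x^2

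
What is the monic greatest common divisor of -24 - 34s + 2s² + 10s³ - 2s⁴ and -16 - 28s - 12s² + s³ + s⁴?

-4 - 3s + s²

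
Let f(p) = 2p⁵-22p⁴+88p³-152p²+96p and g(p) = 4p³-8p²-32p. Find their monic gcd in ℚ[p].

p²-4p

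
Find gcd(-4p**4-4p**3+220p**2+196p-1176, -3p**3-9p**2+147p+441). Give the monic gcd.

By polynomial division,
  -4p**4-4p**3+220p**2+196p-1176 = ((4/3)p-8/3)(-3p**3-9p**2+147p+441) + (0)
Last nonzero remainder: -3p**3-9p**2+147p+441. Dividing through by -3 gives the monic gcd p**3+3p**2-49p-147.

p**3+3p**2-49p-147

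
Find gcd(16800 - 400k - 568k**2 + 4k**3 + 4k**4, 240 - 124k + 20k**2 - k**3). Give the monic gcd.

60 - 16k + k**2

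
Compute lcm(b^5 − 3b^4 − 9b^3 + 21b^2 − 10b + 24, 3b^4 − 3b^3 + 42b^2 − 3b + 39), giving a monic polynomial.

b^7 − 4b^6 + 7b^5 − 9b^4 − 148b^3 + 307b^2 − 154b + 312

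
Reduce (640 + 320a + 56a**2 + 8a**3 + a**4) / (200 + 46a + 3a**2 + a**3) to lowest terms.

(160 + 40a + 4a**2 + a**3)/(50 - a + a**2)

By polynomial division,
  a**4 + 8a**3 + 56a**2 + 320a + 640 = (a + 5)(a**3 + 3a**2 + 46a + 200) + (-5a**2 - 110a - 360)
  a**3 + 3a**2 + 46a + 200 = (-(1/5)a + 19/5)(-5a**2 - 110a - 360) + (392a + 1568)
  -5a**2 - 110a - 360 = (-(5/392)a - 45/196)(392a + 1568) + (0)
Last nonzero remainder: 392a + 1568. Dividing through by 392 gives the monic gcd a + 4.
Cancel a + 4 from numerator and denominator to get the reduced form.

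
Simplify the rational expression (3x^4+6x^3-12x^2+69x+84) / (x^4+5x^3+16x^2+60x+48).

(3x^2-9x+21)/(x^2+12)

Euclidean algorithm in ℚ[x]:
  3x^4+6x^3-12x^2+69x+84 = (3)(x^4+5x^3+16x^2+60x+48) + (-9x^3-60x^2-111x-60)
  x^4+5x^3+16x^2+60x+48 = (-(1/9)x+5/27)(-9x^3-60x^2-111x-60) + ((133/9)x^2+(665/9)x+532/9)
  -9x^3-60x^2-111x-60 = (-(81/133)x-135/133)((133/9)x^2+(665/9)x+532/9) + (0)
Last nonzero remainder: (133/9)x^2+(665/9)x+532/9. Dividing through by 133/9 gives the monic gcd x^2+5x+4.
Cancel x^2+5x+4 from numerator and denominator to get the reduced form.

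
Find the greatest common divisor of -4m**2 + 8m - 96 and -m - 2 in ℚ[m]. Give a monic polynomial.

Apply the Euclidean algorithm:
  -4m**2 + 8m - 96 = (4m - 16)(-m - 2) + (-128)
  -m - 2 = ((1/128)m + 1/64)(-128) + (0)
The last nonzero remainder is the constant -128, so the polynomials are coprime and gcd = 1.

1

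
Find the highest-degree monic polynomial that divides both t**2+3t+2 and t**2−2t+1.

1

Apply the Euclidean algorithm:
  t**2+3t+2 = (t**2−2t+1) + (5t+1)
  t**2−2t+1 = ((1/5)t−11/25)(5t+1) + (36/25)
  5t+1 = ((125/36)t+25/36)(36/25) + (0)
The last nonzero remainder is the constant 36/25, so the polynomials are coprime and gcd = 1.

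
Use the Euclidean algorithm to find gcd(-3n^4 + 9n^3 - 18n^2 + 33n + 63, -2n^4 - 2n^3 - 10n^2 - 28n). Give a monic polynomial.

n^2 - n + 7

Euclidean algorithm in ℚ[n]:
  -3n^4 + 9n^3 - 18n^2 + 33n + 63 = (3/2)(-2n^4 - 2n^3 - 10n^2 - 28n) + (12n^3 - 3n^2 + 75n + 63)
  -2n^4 - 2n^3 - 10n^2 - 28n = (-(1/6)n - 5/24)(12n^3 - 3n^2 + 75n + 63) + ((15/8)n^2 - (15/8)n + 105/8)
  12n^3 - 3n^2 + 75n + 63 = ((32/5)n + 24/5)((15/8)n^2 - (15/8)n + 105/8) + (0)
Last nonzero remainder: (15/8)n^2 - (15/8)n + 105/8. Dividing through by 15/8 gives the monic gcd n^2 - n + 7.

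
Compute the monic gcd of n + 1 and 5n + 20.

1

Repeated division with remainder:
  n + 1 = (1/5)(5n + 20) + (-3)
  5n + 20 = (-(5/3)n - 20/3)(-3) + (0)
The last nonzero remainder is the constant -3, so the polynomials are coprime and gcd = 1.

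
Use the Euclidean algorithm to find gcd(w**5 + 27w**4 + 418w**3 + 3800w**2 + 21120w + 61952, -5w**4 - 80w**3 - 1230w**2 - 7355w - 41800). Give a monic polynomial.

Euclidean algorithm in ℚ[w]:
  w**5 + 27w**4 + 418w**3 + 3800w**2 + 21120w + 61952 = (-(1/5)w - 11/5)(-5w**4 - 80w**3 - 1230w**2 - 7355w - 41800) + (-4w**3 - 377w**2 - 3421w - 30008)
  -5w**4 - 80w**3 - 1230w**2 - 7355w - 41800 = ((5/4)w - 1565/16)(-4w**3 - 377w**2 - 3421w - 30008) + (-(541265/16)w**2 - (4871385/16)w - 5953915/2)
  -4w**3 - 377w**2 - 3421w - 30008 = ((64/541265)w + 5456/541265)(-(541265/16)w**2 - (4871385/16)w - 5953915/2) + (0)
Last nonzero remainder: -(541265/16)w**2 - (4871385/16)w - 5953915/2. Dividing through by -541265/16 gives the monic gcd w**2 + 9w + 88.

w**2 + 9w + 88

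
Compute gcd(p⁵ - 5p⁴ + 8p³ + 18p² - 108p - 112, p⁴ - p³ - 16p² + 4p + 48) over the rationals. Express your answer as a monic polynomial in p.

p² - 2p - 8

Repeated division with remainder:
  p⁵ - 5p⁴ + 8p³ + 18p² - 108p - 112 = (p - 4)(p⁴ - p³ - 16p² + 4p + 48) + (20p³ - 50p² - 140p + 80)
  p⁴ - p³ - 16p² + 4p + 48 = ((1/20)p + 3/40)(20p³ - 50p² - 140p + 80) + (-(21/4)p² + (21/2)p + 42)
  20p³ - 50p² - 140p + 80 = (-(80/21)p + 40/21)(-(21/4)p² + (21/2)p + 42) + (0)
Last nonzero remainder: -(21/4)p² + (21/2)p + 42. Dividing through by -21/4 gives the monic gcd p² - 2p - 8.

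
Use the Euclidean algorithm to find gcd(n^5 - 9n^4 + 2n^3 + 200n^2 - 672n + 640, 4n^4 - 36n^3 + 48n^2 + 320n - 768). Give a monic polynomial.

n^3 - 12n^2 + 48n - 64

Apply the Euclidean algorithm:
  n^5 - 9n^4 + 2n^3 + 200n^2 - 672n + 640 = ((1/4)n)(4n^4 - 36n^3 + 48n^2 + 320n - 768) + (-10n^3 + 120n^2 - 480n + 640)
  4n^4 - 36n^3 + 48n^2 + 320n - 768 = (-(2/5)n - 6/5)(-10n^3 + 120n^2 - 480n + 640) + (0)
Last nonzero remainder: -10n^3 + 120n^2 - 480n + 640. Dividing through by -10 gives the monic gcd n^3 - 12n^2 + 48n - 64.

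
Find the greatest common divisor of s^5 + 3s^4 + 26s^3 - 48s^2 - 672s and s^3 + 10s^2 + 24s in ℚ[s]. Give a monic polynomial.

s^2 + 4s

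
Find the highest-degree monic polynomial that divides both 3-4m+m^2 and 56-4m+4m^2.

Apply the Euclidean algorithm:
  m^2-4m+3 = (1/4)(4m^2-4m+56) + (-3m-11)
  4m^2-4m+56 = (-(4/3)m+56/9)(-3m-11) + (1120/9)
  -3m-11 = (-(27/1120)m-99/1120)(1120/9) + (0)
The last nonzero remainder is the constant 1120/9, so the polynomials are coprime and gcd = 1.

1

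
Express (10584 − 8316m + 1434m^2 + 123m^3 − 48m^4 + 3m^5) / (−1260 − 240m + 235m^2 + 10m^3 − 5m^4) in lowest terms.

(252 − 204m + 45m^2 − 3m^3)/(−30 − 5m + 5m^2)

Apply the Euclidean algorithm:
  3m^5 − 48m^4 + 123m^3 + 1434m^2 − 8316m + 10584 = (−(3/5)m + 42/5)(−5m^4 + 10m^3 + 235m^2 − 240m − 1260) + (180m^3 − 684m^2 − 7056m + 21168)
  −5m^4 + 10m^3 + 235m^2 − 240m − 1260 = (−(1/36)m − 1/20)(180m^3 − 684m^2 − 7056m + 21168) + ((24/5)m^2 − (24/5)m − 1008/5)
  180m^3 − 684m^2 − 7056m + 21168 = ((75/2)m − 105)((24/5)m^2 − (24/5)m − 1008/5) + (0)
Last nonzero remainder: (24/5)m^2 − (24/5)m − 1008/5. Dividing through by 24/5 gives the monic gcd m^2 − m − 42.
Cancel m^2 − m − 42 from numerator and denominator to get the reduced form.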